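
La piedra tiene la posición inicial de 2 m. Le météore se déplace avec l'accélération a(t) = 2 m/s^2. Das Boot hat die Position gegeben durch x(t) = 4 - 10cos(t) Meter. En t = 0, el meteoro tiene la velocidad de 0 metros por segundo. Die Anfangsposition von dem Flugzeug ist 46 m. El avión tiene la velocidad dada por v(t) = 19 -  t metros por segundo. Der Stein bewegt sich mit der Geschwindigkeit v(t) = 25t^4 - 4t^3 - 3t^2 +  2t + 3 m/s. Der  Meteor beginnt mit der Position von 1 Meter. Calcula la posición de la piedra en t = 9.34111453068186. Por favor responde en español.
Para resolver esto, necesitamos tomar 1 integral de nuestra ecuación de la velocidad v(t) = 25·t^4 - 4·t^3 - 3·t^2 + 2·t + 3. Tomando ∫v(t)dt y aplicando x(0) = 2, encontramos x(t) = 5·t^5 - t^4 - t^3 + t^2 + 3·t + 2. Tenemos la posición x(t) = 5·t^5 - t^4 - t^3 + t^2 + 3·t + 2. Sustituyendo t = 9.34111453068186: x(9.34111453068186) = 347289.946733838.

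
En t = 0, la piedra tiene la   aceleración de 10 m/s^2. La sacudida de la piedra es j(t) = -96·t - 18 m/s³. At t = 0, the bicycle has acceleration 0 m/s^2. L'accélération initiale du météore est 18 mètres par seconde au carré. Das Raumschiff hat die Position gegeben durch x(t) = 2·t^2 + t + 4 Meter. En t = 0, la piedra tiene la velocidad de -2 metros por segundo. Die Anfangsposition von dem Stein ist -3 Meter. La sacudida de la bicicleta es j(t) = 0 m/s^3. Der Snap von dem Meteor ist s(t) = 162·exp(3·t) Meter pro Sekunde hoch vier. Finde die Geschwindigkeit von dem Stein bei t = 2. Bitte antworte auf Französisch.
Nous devons trouver la primitive de notre équation du jerk j(t) = -96·t - 18 2 fois. L'intégrale du jerk est l'accélération. En utilisant a(0) = 10, nous obtenons a(t) = -48·t^2 - 18·t + 10. L'intégrale de l'accélération est la vitesse. En utilisant v(0) = -2, nous obtenons v(t) = -16·t^3 - 9·t^2 + 10·t - 2. En utilisant v(t) = -16·t^3 - 9·t^2 + 10·t - 2 et en substituant t = 2, nous trouvons v = -146.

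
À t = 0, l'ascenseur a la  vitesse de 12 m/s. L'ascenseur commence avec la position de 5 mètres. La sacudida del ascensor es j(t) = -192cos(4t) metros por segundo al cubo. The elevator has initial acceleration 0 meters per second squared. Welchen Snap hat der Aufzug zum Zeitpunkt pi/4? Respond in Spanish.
Debemos derivar nuestra ecuación de la sacudida j(t) = -192·cos(4·t) 1 vez. Tomando d/dt de j(t), encontramos s(t) = 768·sin(4·t). Tenemos el snap s(t) = 768·sin(4·t). Sustituyendo t = pi/4: s(pi/4) = 0.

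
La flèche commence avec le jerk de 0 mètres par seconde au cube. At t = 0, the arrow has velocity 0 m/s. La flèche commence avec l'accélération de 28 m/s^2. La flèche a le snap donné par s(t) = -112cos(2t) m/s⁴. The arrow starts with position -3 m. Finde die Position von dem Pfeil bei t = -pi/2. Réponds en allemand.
Wir müssen unsere Gleichung für den Snap s(t) = -112·cos(2·t) 4-mal integrieren. Das Integral von dem Snap, mit j(0) = 0, ergibt den Ruck: j(t) = -56·sin(2·t). Mit ∫j(t)dt und Anwendung von a(0) = 28, finden wir a(t) = 28·cos(2·t). Die Stammfunktion von der Beschleunigung, mit v(0) = 0, ergibt die Geschwindigkeit: v(t) = 14·sin(2·t). Das Integral von der Geschwindigkeit, mit x(0) = -3, ergibt die Position: x(t) = 4 - 7·cos(2·t). Mit x(t) = 4 - 7·cos(2·t) und Einsetzen von t = -pi/2, finden wir x = 11.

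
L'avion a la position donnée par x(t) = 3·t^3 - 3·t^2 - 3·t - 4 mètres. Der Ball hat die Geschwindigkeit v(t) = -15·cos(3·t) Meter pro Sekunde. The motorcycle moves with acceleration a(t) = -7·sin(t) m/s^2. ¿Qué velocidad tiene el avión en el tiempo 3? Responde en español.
Partiendo de la posición x(t) = 3·t^3 - 3·t^2 - 3·t - 4, tomamos 1 derivada. La derivada de la posición da la velocidad: v(t) = 9·t^2 - 6·t - 3. De la ecuación de la velocidad v(t) = 9·t^2 - 6·t - 3, sustituimos t = 3 para obtener v = 60.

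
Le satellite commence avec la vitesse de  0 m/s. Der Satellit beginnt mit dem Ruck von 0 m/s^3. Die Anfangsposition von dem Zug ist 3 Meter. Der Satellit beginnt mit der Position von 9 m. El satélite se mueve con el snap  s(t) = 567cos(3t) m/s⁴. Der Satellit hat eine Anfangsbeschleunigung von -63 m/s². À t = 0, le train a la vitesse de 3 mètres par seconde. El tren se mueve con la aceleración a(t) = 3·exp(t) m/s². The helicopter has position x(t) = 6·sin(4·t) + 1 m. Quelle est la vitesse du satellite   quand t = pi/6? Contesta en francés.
Pour résoudre ceci, nous devons prendre 3 primitives de notre équation du snap s(t) = 567·cos(3·t). La primitive du snap est le jerk. En utilisant j(0) = 0, nous obtenons j(t) = 189·sin(3·t). L'intégrale du jerk, avec a(0) = -63, donne l'accélération: a(t) = -63·cos(3·t). En intégrant l'accélération et en utilisant la condition initiale v(0) = 0, nous obtenons v(t) = -21·sin(3·t). Nous avons la vitesse v(t) = -21·sin(3·t). En substituant t = pi/6: v(pi/6) = -21.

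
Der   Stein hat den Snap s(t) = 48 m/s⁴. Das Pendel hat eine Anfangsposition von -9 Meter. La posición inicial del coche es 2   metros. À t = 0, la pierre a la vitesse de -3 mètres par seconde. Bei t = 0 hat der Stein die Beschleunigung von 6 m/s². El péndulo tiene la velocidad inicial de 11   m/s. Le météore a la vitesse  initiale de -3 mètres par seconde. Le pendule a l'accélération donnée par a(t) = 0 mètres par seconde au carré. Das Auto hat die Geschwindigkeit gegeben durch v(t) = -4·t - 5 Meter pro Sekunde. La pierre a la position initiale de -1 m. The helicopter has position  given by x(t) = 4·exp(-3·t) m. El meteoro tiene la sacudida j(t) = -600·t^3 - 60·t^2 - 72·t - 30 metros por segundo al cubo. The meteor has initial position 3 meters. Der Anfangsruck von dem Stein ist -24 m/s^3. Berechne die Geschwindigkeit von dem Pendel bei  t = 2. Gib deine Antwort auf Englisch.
We need to integrate our acceleration equation a(t) = 0 1 time. Taking ∫a(t)dt and applying v(0) = 11, we find v(t) = 11. From the given velocity equation v(t) = 11, we substitute t = 2 to get v = 11.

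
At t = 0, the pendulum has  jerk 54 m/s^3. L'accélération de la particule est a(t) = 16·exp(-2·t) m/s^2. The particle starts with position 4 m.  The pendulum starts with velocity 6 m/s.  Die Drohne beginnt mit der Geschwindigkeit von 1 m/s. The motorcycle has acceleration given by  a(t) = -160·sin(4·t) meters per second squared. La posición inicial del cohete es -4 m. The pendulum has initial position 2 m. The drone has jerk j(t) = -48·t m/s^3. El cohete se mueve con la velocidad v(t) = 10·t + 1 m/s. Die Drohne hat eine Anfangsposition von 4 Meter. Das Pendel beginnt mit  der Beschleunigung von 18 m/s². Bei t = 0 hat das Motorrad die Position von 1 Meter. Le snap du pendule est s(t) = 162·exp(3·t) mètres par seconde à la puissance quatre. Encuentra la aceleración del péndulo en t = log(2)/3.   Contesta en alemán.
Ausgehend von dem Snap s(t) = 162·exp(3·t), nehmen wir 2 Integrale. Durch Integration von dem Snap und Verwendung der Anfangsbedingung j(0) = 54, erhalten wir j(t) = 54·exp(3·t). Mit ∫j(t)dt und Anwendung von a(0) = 18, finden wir a(t) = 18·exp(3·t). Mit a(t) = 18·exp(3·t) und Einsetzen von t = log(2)/3, finden wir a = 36.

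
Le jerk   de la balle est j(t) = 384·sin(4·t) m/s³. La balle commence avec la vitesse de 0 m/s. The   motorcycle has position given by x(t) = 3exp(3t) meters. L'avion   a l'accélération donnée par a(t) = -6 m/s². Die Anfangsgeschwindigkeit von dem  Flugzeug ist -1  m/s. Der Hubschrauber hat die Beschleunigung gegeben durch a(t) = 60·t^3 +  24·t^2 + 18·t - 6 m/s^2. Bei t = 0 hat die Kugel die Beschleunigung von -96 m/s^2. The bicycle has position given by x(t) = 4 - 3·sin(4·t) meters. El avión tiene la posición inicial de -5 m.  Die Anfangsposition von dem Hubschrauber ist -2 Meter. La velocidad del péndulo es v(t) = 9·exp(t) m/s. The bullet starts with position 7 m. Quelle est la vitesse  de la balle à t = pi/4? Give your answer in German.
Um dies zu lösen, müssen wir 2 Integrale unserer Gleichung für den Ruck j(t) = 384·sin(4·t) finden. Durch Integration von dem Ruck und Verwendung der Anfangsbedingung a(0) = -96, erhalten wir a(t) = -96·cos(4·t). Durch Integration von der Beschleunigung und Verwendung der Anfangsbedingung v(0) = 0, erhalten wir v(t) = -24·sin(4·t). Mit v(t) = -24·sin(4·t) und Einsetzen von t = pi/4, finden wir v = 0.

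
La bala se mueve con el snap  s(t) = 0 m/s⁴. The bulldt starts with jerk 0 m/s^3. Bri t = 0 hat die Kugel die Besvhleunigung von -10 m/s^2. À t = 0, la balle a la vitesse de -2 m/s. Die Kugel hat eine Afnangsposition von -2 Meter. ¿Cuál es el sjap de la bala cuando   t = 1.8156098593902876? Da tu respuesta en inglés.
We have snap s(t) = 0. Substituting t = 1.8156098593902876: s(1.8156098593902876) = 0.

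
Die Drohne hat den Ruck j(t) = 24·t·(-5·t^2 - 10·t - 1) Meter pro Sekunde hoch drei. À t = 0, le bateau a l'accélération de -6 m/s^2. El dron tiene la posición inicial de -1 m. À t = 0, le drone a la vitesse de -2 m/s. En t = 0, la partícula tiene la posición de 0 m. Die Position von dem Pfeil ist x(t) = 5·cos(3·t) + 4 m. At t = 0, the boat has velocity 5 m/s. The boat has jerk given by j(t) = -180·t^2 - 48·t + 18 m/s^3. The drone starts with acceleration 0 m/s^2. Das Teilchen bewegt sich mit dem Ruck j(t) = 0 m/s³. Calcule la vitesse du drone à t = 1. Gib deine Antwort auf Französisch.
Nous devons intégrer notre équation du jerk j(t) = 24·t·(-5·t^2 - 10·t - 1) 2 fois. La primitive du jerk, avec a(0) = 0, donne l'accélération: a(t) = t^2·(-30·t^2 - 80·t - 12). L'intégrale de l'accélération, avec v(0) = -2, donne la vitesse: v(t) = -6·t^5 - 20·t^4 - 4·t^3 - 2. De l'équation de la vitesse v(t) = -6·t^5 - 20·t^4 - 4·t^3 - 2, nous substituons t = 1 pour obtenir v = -32.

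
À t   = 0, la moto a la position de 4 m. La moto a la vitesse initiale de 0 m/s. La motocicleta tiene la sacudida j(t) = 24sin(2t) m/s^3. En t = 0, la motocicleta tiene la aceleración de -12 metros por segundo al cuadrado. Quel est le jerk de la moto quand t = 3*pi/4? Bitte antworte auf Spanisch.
Tenemos la sacudida j(t) = 24·sin(2·t). Sustituyendo t = 3*pi/4: j(3*pi/4) = -24.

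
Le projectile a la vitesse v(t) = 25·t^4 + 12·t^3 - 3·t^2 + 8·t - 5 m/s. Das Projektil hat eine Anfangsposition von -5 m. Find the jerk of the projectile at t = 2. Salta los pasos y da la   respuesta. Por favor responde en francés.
Le jerk à t = 2 est j = 1338.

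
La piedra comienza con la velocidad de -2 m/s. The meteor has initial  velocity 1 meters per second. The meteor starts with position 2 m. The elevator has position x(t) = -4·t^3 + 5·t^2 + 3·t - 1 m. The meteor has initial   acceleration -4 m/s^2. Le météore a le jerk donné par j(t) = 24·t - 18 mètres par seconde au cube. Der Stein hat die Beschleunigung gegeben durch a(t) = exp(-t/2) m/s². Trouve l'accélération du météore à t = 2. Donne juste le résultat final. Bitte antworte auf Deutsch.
a(2) = 8.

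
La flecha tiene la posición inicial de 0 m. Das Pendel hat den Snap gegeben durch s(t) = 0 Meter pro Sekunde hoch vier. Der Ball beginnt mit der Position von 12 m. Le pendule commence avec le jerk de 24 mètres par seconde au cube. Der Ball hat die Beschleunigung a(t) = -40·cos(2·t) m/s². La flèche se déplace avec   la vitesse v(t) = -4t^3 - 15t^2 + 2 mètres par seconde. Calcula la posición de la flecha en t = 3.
Partiendo de la velocidad v(t) = -4·t^3 - 15·t^2 + 2, tomamos 1 integral. Tomando ∫v(t)dt y aplicando x(0) = 0, encontramos x(t) = -t^4 - 5·t^3 + 2·t. Usando x(t) = -t^4 - 5·t^3 + 2·t y sustituyendo t = 3, encontramos x = -210.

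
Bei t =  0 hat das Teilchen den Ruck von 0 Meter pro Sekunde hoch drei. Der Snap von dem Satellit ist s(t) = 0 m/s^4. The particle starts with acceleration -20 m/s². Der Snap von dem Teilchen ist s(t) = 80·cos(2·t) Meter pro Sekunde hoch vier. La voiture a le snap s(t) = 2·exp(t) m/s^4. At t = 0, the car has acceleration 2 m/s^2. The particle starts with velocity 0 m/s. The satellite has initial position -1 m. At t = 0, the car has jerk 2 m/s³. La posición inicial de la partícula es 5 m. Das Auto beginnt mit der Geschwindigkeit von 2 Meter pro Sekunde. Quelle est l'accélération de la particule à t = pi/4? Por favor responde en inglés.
Starting from snap s(t) = 80·cos(2·t), we take 2 antiderivatives. Taking ∫s(t)dt and applying j(0) = 0, we find j(t) = 40·sin(2·t). The integral of jerk is acceleration. Using a(0) = -20, we get a(t) = -20·cos(2·t). From the given acceleration equation a(t) = -20·cos(2·t), we substitute t = pi/4 to get a = 0.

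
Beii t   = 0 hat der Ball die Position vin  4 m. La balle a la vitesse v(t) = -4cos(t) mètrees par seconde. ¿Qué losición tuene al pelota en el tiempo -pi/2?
Necesitamos integrar nuestra ecuación de la velocidad v(t) = -4·cos(t) 1 vez. La antiderivada de la velocidad es la posición. Usando x(0) = 4, obtenemos x(t) = 4 - 4·sin(t). Usando x(t) = 4 - 4·sin(t) y sustituyendo t = -pi/2, encontramos x = 8.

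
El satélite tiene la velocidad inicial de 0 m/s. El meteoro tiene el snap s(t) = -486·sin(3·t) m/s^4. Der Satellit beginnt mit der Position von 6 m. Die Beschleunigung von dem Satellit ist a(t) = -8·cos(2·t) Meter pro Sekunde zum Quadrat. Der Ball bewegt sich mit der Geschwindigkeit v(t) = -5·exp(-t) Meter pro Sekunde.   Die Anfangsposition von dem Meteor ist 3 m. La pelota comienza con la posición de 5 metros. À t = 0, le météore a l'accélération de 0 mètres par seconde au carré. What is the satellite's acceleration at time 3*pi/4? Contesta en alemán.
Wir haben die Beschleunigung a(t) = -8·cos(2·t). Durch Einsetzen von t = 3*pi/4: a(3*pi/4) = 0.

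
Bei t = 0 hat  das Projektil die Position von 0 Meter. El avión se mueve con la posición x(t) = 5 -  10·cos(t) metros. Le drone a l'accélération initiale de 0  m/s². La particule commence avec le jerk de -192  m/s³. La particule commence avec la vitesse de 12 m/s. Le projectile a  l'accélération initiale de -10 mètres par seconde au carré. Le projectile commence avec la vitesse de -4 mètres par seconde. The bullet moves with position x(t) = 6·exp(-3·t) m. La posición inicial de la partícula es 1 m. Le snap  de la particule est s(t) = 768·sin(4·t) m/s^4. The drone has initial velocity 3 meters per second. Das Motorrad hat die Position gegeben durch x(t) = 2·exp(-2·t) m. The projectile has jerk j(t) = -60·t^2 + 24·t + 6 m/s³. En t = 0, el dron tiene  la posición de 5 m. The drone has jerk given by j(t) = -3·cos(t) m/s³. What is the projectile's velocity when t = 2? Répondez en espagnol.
Debemos encontrar la antiderivada de nuestra ecuación de la sacudida j(t) = -60·t^2 + 24·t + 6 2 veces. Integrando la sacudida y usando la condición inicial a(0) = -10, obtenemos a(t) = -20·t^3 + 12·t^2 + 6·t - 10. Tomando ∫a(t)dt y aplicando v(0) = -4, encontramos v(t) = -5·t^4 + 4·t^3 + 3·t^2 - 10·t - 4. Tenemos la velocidad v(t) = -5·t^4 + 4·t^3 + 3·t^2 - 10·t - 4. Sustituyendo t = 2: v(2) = -60.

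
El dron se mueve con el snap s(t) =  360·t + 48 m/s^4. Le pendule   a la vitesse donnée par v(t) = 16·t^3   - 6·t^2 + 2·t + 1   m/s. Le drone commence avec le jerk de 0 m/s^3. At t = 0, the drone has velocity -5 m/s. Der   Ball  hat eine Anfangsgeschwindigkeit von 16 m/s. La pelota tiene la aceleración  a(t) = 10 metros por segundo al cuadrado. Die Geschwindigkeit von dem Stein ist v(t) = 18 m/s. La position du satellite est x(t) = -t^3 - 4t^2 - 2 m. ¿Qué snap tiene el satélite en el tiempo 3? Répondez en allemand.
Wir müssen unsere Gleichung für die Position x(t) = -t^3 - 4·t^2 - 2 4-mal ableiten. Die Ableitung von der Position ergibt die Geschwindigkeit: v(t) = -3·t^2 - 8·t. Die Ableitung von der Geschwindigkeit ergibt die Beschleunigung: a(t) = -6·t - 8. Die Ableitung von der Beschleunigung ergibt den Ruck: j(t) = -6. Mit d/dt von j(t) finden wir s(t) = 0. Wir haben den Snap s(t) = 0. Durch Einsetzen von t = 3: s(3) = 0.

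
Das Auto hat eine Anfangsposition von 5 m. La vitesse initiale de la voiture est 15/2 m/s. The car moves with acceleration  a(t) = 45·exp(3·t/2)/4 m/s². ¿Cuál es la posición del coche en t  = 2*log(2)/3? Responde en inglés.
We must find the antiderivative of our acceleration equation a(t) = 45·exp(3·t/2)/4 2 times. The antiderivative of acceleration is velocity. Using v(0) = 15/2, we get v(t) = 15·exp(3·t/2)/2. Finding the antiderivative of v(t) and using x(0) = 5: x(t) = 5·exp(3·t/2). From the given position equation x(t) = 5·exp(3·t/2), we substitute t = 2*log(2)/3 to get x = 10.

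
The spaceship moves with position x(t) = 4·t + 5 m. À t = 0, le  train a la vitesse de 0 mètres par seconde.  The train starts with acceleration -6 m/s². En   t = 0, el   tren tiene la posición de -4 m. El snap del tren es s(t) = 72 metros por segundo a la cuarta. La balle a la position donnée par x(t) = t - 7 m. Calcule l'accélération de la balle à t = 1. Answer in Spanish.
Debemos derivar nuestra ecuación de la posición x(t) = t - 7 2 veces. La derivada de la posición da la velocidad: v(t) = 1. Tomando d/dt de v(t), encontramos a(t) = 0. Tenemos la aceleración a(t) = 0. Sustituyendo t = 1: a(1) = 0.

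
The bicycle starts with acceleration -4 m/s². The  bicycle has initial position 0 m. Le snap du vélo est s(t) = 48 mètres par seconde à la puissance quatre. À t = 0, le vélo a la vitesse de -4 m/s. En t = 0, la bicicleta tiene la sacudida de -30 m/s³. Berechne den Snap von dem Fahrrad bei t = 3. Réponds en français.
En utilisant s(t) = 48 et en substituant t = 3, nous trouvons s = 48.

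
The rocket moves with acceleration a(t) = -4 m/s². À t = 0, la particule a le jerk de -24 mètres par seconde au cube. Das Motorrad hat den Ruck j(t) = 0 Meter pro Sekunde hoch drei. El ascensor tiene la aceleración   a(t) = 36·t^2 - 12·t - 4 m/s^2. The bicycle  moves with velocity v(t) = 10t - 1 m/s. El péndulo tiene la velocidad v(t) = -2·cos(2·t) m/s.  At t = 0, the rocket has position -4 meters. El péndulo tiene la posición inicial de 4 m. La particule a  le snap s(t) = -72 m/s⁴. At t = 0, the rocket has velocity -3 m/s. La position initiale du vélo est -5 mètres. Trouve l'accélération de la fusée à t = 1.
Nous avons l'accélération a(t) = -4. En substituant t = 1: a(1) = -4.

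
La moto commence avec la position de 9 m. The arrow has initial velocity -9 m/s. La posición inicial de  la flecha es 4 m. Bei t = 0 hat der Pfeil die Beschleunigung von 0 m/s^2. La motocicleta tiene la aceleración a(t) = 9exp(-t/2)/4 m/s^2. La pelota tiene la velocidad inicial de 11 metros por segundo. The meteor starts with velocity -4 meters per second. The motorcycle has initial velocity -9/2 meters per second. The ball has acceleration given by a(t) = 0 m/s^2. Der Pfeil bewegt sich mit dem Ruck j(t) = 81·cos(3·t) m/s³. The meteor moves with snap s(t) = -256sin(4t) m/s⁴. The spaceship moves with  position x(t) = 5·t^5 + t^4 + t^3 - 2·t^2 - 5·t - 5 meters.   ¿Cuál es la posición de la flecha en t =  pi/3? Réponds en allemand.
Wir müssen das Integral unserer Gleichung für den Ruck j(t) = 81·cos(3·t) 3-mal finden. Mit ∫j(t)dt und Anwendung von a(0) = 0, finden wir a(t) = 27·sin(3·t). Durch Integration von der Beschleunigung und Verwendung der Anfangsbedingung v(0) = -9, erhalten wir v(t) = -9·cos(3·t). Mit ∫v(t)dt und Anwendung von x(0) = 4, finden wir x(t) = 4 - 3·sin(3·t). Wir haben die Position x(t) = 4 - 3·sin(3·t). Durch Einsetzen von t = pi/3: x(pi/3) = 4.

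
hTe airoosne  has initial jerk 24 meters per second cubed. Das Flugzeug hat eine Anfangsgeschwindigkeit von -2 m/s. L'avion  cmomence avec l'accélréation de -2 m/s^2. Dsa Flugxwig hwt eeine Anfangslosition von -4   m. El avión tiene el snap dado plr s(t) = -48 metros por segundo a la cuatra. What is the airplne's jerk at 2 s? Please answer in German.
Wir müssen das Integral unserer Gleichung für den Snap s(t) = -48 1-mal finden. Mit ∫s(t)dt und Anwendung von j(0) = 24, finden wir j(t) = 24 - 48·t. Mit j(t) = 24 - 48·t und Einsetzen von t = 2, finden wir j = -72.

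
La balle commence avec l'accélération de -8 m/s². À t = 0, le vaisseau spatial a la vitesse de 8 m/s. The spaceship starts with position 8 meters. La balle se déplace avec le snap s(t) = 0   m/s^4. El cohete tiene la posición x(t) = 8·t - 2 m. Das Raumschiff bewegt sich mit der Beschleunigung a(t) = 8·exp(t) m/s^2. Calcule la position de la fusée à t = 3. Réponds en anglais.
From the given position equation x(t) = 8·t - 2, we substitute t = 3 to get x = 22.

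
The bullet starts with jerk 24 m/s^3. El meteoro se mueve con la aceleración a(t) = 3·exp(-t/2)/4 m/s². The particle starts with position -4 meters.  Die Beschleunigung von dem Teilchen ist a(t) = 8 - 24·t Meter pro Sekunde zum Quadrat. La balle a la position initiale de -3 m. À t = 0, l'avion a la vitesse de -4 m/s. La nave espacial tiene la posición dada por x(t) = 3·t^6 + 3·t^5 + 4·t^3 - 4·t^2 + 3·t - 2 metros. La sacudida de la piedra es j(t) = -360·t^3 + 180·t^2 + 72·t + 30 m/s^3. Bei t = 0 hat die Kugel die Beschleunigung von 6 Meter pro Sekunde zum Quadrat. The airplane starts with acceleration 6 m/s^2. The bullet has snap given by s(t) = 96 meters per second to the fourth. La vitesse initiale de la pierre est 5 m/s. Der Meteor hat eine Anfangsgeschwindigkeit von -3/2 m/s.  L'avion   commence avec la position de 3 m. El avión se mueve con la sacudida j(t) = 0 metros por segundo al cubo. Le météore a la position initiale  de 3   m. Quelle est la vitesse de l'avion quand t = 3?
En partant du jerk j(t) = 0, nous prenons 2 primitives. En prenant ∫j(t)dt et en appliquant a(0) = 6, nous trouvons a(t) = 6. En intégrant l'accélération et en utilisant la condition initiale v(0) = -4, nous obtenons v(t) = 6·t - 4. En utilisant v(t) = 6·t - 4 et en substituant t = 3, nous trouvons v = 14.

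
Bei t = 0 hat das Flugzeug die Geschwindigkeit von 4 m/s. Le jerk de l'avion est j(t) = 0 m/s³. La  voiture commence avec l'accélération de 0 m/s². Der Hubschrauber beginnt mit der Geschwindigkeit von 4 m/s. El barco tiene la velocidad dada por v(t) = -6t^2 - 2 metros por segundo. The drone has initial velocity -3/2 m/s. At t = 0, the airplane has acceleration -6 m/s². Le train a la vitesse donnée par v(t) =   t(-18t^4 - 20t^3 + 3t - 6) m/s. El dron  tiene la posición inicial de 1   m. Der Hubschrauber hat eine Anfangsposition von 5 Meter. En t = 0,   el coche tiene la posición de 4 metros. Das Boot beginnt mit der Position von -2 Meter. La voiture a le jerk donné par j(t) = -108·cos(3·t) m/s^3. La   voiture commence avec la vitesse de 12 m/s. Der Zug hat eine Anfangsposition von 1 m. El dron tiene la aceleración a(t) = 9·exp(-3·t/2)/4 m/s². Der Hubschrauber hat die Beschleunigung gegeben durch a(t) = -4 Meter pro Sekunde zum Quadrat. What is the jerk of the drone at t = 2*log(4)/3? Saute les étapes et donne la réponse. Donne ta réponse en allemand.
j(2*log(4)/3) = -27/32.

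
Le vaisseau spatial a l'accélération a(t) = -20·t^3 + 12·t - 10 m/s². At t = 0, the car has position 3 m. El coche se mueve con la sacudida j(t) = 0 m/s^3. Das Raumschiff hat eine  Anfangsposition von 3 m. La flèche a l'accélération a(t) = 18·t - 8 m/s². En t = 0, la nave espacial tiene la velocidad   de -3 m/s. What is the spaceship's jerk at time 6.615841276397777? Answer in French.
Nous devons dériver notre équation de l'accélération a(t) = -20·t^3 + 12·t - 10 1 fois. La dérivée de l'accélération donne le jerk: j(t) = 12 - 60·t^2. De l'équation du jerk j(t) = 12 - 60·t^2, nous substituons t = 6.615841276397777 pour obtenir j = -2614.16134766931.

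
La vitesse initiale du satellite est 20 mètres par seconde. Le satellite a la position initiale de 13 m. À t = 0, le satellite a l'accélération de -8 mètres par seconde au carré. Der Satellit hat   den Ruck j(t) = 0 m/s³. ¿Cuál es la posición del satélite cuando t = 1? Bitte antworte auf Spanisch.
Necesitamos integrar nuestra ecuación de la sacudida j(t) = 0 3 veces. La antiderivada de la sacudida es la aceleración. Usando a(0) = -8, obtenemos a(t) = -8. Tomando ∫a(t)dt y aplicando v(0) = 20, encontramos v(t) = 20 - 8·t. Integrando la velocidad y usando la condición inicial x(0) = 13, obtenemos x(t) = -4·t^2 + 20·t + 13. De la ecuación de la posición x(t) = -4·t^2 + 20·t + 13, sustituimos t = 1 para obtener x = 29.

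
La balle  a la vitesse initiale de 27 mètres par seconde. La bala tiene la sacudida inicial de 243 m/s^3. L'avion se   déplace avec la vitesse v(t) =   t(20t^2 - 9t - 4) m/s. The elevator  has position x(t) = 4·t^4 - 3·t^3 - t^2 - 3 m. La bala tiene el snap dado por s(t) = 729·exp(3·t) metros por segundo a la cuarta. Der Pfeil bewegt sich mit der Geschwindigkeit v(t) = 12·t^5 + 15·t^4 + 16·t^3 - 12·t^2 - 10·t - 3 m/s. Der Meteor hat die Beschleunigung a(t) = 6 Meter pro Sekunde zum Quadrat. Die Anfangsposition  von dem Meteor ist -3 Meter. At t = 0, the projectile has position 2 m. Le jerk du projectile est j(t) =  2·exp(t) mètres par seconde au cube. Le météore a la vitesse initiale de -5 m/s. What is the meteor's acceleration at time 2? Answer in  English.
We have acceleration a(t) = 6. Substituting t = 2: a(2) = 6.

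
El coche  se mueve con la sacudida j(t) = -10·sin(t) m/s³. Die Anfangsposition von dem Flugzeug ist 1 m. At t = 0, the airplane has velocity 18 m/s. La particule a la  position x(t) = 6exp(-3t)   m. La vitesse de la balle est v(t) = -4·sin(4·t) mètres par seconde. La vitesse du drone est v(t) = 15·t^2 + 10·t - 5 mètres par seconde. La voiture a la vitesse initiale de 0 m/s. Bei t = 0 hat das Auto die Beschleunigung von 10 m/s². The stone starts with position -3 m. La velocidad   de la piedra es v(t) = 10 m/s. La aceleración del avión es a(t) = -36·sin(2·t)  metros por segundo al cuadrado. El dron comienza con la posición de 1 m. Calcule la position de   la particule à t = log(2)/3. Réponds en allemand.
Wir haben die Position x(t) = 6·exp(-3·t). Durch Einsetzen von t = log(2)/3: x(log(2)/3) = 3.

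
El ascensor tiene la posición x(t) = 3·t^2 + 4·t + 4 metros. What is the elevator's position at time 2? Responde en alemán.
Aus der Gleichung für die Position x(t) = 3·t^2 + 4·t + 4, setzen wir t = 2 ein und erhalten x = 24.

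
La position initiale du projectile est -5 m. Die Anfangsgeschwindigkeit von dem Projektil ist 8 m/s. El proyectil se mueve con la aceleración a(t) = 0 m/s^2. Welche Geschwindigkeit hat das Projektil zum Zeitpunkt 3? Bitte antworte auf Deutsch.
Wir müssen die Stammfunktion unserer Gleichung für die Beschleunigung a(t) = 0 1-mal finden. Das Integral von der Beschleunigung, mit v(0) = 8, ergibt die Geschwindigkeit: v(t) = 8. Aus der Gleichung für die Geschwindigkeit v(t) = 8, setzen wir t = 3 ein und erhalten v = 8.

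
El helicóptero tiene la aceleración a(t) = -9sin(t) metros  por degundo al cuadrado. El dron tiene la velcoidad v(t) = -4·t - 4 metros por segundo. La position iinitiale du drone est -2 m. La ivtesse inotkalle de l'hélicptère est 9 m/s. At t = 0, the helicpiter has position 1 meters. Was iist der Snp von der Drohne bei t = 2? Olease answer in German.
Ausgehend von der Geschwindigkeit v(t) = -4·t - 4, nehmen wir 3 Ableitungen. Mit d/dt von v(t) finden wir a(t) = -4. Mit d/dt von a(t) finden wir j(t) = 0. Mit d/dt von j(t) finden wir s(t) = 0. Mit s(t) = 0 und Einsetzen von t = 2, finden wir s = 0.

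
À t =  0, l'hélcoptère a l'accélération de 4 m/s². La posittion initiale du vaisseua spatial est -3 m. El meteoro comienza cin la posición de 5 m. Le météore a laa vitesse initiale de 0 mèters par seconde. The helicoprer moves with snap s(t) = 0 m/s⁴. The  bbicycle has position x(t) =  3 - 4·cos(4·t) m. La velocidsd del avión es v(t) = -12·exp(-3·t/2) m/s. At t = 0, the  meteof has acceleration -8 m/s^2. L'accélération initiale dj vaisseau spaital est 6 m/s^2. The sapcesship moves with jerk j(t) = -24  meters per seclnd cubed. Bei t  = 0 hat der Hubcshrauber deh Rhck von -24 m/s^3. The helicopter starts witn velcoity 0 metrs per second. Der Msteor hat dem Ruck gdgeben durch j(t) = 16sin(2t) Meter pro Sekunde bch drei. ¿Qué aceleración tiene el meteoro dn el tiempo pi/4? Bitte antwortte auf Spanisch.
Para resolver esto, necesitamos tomar 1 integral de nuestra ecuación de la sacudida j(t) = 16·sin(2·t). La antiderivada de la sacudida es la aceleración. Usando a(0) = -8, obtenemos a(t) = -8·cos(2·t). Tenemos la aceleración a(t) = -8·cos(2·t). Sustituyendo t = pi/4: a(pi/4) = 0.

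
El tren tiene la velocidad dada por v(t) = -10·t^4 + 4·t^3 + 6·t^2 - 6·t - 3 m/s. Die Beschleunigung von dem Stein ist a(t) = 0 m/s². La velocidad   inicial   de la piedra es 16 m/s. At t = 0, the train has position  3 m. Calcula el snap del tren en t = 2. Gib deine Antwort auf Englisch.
We must differentiate our velocity equation v(t) = -10·t^4 + 4·t^3 + 6·t^2 - 6·t - 3 3 times. Taking d/dt of v(t), we find a(t) = -40·t^3 + 12·t^2 + 12·t - 6. The derivative of acceleration gives jerk: j(t) = -120·t^2 + 24·t + 12. The derivative of jerk gives snap: s(t) = 24 - 240·t. From the given snap equation s(t) = 24 - 240·t, we substitute t = 2 to get s = -456.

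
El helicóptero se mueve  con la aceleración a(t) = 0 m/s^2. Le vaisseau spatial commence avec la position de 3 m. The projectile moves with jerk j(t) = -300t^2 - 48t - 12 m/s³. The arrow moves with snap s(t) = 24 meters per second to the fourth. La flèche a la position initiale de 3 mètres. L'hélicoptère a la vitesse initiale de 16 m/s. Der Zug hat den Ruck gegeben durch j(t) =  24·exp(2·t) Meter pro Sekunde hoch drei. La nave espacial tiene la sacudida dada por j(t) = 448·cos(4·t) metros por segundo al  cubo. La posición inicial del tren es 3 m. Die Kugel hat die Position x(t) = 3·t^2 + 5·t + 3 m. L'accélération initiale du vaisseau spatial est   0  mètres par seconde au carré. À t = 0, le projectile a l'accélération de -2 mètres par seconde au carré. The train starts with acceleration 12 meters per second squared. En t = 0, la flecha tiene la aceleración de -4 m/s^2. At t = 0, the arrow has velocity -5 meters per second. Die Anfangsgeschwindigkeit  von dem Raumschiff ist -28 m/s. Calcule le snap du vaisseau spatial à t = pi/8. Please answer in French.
Nous devons dériver notre équation du jerk j(t) = 448·cos(4·t) 1 fois. La dérivée du jerk donne le snap: s(t) = -1792·sin(4·t). De l'équation du snap s(t) = -1792·sin(4·t), nous substituons t = pi/8 pour obtenir s = -1792.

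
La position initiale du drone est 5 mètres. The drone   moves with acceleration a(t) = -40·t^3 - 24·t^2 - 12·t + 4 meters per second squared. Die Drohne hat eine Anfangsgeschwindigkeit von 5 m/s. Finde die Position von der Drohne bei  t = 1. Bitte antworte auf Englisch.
We must find the antiderivative of our acceleration equation a(t) = -40·t^3 - 24·t^2 - 12·t + 4 2 times. Integrating acceleration and using the initial condition v(0) = 5, we get v(t) = -10·t^4 - 8·t^3 - 6·t^2 + 4·t + 5. Finding the integral of v(t) and using x(0) = 5: x(t) = -2·t^5 - 2·t^4 - 2·t^3 + 2·t^2 + 5·t + 5. We have position x(t) = -2·t^5 - 2·t^4 - 2·t^3 + 2·t^2 + 5·t + 5. Substituting t = 1: x(1) = 6.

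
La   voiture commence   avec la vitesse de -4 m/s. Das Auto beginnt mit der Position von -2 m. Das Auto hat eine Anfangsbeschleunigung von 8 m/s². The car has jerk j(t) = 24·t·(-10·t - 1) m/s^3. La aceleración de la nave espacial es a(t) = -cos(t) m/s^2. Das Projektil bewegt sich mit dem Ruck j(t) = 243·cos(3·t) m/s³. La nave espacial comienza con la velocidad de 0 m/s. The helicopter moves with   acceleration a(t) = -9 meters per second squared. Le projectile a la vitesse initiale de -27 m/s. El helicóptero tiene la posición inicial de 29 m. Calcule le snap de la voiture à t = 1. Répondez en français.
En partant du jerk j(t) = 24·t·(-10·t - 1), nous prenons 1 dérivée. En prenant d/dt de j(t), nous trouvons s(t) = -480·t - 24. Nous avons le snap s(t) = -480·t - 24. En substituant t = 1: s(1) = -504.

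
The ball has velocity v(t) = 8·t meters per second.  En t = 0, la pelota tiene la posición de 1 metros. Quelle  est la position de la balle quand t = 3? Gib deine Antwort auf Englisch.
We must find the antiderivative of our velocity equation v(t) = 8·t 1 time. The antiderivative of velocity, with x(0) = 1, gives position: x(t) = 4·t^2 + 1. From the given position equation x(t) = 4·t^2 + 1, we substitute t = 3 to get x = 37.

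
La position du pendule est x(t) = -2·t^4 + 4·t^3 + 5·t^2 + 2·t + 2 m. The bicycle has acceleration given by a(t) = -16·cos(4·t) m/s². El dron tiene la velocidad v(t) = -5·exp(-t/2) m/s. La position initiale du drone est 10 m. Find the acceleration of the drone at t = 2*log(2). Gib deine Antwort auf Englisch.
Starting from velocity v(t) = -5·exp(-t/2), we take 1 derivative. The derivative of velocity gives acceleration: a(t) = 5·exp(-t/2)/2. Using a(t) = 5·exp(-t/2)/2 and substituting t = 2*log(2), we find a = 5/4.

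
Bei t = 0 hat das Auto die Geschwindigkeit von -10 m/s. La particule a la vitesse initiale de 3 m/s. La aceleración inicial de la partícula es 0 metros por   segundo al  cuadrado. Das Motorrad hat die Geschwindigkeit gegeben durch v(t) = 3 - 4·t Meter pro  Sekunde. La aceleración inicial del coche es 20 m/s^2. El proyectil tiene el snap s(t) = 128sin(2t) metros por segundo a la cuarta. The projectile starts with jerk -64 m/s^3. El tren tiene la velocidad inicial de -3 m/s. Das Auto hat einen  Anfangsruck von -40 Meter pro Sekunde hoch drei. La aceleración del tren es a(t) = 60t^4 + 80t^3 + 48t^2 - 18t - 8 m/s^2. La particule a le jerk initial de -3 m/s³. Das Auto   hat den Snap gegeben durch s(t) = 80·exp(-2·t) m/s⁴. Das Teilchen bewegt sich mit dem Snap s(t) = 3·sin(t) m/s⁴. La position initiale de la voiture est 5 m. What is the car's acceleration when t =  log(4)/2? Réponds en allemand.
Ausgehend von dem Snap s(t) = 80·exp(-2·t), nehmen wir 2 Integrale. Die Stammfunktion von dem Snap, mit j(0) = -40, ergibt den Ruck: j(t) = -40·exp(-2·t). Mit ∫j(t)dt und Anwendung von a(0) = 20, finden wir a(t) = 20·exp(-2·t). Wir haben die Beschleunigung a(t) = 20·exp(-2·t). Durch Einsetzen von t = log(4)/2: a(log(4)/2) = 5.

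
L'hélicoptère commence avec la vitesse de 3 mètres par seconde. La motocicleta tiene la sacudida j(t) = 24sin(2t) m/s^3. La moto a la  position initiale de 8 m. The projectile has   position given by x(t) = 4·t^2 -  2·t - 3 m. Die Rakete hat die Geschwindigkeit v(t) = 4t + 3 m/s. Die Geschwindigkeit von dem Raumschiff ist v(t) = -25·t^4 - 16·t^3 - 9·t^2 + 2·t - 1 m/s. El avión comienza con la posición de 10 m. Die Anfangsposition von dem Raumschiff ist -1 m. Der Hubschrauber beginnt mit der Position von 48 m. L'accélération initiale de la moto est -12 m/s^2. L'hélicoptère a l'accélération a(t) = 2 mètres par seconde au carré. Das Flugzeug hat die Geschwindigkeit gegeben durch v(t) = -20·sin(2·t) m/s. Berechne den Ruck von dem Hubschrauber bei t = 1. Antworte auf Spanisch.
Debemos derivar nuestra ecuación de la aceleración a(t) = 2 1 vez. La derivada de la aceleración da la sacudida: j(t) = 0. De la ecuación de la sacudida j(t) = 0, sustituimos t = 1 para obtener j = 0.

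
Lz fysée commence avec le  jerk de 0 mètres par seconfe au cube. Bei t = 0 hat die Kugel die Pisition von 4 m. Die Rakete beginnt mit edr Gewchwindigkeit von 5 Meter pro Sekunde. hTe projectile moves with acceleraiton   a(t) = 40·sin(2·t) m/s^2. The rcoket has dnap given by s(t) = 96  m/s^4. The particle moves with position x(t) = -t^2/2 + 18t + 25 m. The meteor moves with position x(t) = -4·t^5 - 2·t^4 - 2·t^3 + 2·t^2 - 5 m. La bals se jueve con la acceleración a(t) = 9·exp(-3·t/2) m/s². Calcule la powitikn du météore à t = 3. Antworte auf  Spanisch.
De la ecuación de la posición x(t) = -4·t^5 - 2·t^4 - 2·t^3 + 2·t^2 - 5, sustituimos t = 3 para obtener x = -1175.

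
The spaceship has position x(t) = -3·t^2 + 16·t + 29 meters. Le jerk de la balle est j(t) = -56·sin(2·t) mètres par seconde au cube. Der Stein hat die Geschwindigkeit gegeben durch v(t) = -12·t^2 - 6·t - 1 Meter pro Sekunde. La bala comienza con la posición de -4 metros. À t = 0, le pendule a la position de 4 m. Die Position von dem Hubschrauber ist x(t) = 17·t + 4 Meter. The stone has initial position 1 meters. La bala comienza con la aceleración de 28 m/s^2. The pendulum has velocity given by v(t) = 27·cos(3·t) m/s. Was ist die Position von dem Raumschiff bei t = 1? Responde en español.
Usando x(t) = -3·t^2 + 16·t + 29 y sustituyendo t = 1, encontramos x = 42.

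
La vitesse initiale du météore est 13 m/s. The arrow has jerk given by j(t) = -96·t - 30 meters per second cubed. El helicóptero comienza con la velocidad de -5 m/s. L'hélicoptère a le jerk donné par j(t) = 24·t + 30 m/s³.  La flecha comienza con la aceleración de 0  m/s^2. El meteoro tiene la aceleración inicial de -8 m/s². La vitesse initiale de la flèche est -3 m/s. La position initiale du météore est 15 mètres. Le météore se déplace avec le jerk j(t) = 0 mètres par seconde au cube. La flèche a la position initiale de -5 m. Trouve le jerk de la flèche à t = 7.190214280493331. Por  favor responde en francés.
En utilisant j(t) = -96·t - 30 et en substituant t = 7.190214280493331, nous trouvons j = -720.260570927360.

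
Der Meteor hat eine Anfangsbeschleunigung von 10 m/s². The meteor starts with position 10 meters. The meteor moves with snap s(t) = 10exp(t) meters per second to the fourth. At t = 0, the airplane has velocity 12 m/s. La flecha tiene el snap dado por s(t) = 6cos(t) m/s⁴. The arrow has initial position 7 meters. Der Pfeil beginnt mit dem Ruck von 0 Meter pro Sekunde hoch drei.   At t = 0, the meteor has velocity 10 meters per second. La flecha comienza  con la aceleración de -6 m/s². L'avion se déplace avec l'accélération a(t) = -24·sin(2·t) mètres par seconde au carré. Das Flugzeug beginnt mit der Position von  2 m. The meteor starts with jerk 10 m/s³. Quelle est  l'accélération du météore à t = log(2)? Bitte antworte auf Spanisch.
Para resolver esto, necesitamos tomar 2 integrales de nuestra ecuación del snap s(t) = 10·exp(t). La integral del snap, con j(0) = 10, da la sacudida: j(t) = 10·exp(t). Integrando la sacudida y usando la condición inicial a(0) = 10, obtenemos a(t) = 10·exp(t). Tenemos la aceleración a(t) = 10·exp(t). Sustituyendo t = log(2): a(log(2)) = 20.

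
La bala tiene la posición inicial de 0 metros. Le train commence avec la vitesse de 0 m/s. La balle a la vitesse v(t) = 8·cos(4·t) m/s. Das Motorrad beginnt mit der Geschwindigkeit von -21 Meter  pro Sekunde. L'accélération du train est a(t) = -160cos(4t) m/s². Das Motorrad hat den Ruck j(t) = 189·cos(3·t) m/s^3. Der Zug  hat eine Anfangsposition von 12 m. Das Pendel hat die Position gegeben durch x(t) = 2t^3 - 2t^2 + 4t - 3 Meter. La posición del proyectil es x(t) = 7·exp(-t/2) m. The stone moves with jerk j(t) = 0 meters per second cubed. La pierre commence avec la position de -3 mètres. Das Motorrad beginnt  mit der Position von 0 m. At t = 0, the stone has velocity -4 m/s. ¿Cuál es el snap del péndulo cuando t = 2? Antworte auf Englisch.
Starting from position x(t) = 2·t^3 - 2·t^2 + 4·t - 3, we take 4 derivatives. Differentiating position, we get velocity: v(t) = 6·t^2 - 4·t + 4. Differentiating velocity, we get acceleration: a(t) = 12·t - 4. The derivative of acceleration gives jerk: j(t) = 12. Differentiating jerk, we get snap: s(t) = 0. Using s(t) = 0 and substituting t = 2, we find s = 0.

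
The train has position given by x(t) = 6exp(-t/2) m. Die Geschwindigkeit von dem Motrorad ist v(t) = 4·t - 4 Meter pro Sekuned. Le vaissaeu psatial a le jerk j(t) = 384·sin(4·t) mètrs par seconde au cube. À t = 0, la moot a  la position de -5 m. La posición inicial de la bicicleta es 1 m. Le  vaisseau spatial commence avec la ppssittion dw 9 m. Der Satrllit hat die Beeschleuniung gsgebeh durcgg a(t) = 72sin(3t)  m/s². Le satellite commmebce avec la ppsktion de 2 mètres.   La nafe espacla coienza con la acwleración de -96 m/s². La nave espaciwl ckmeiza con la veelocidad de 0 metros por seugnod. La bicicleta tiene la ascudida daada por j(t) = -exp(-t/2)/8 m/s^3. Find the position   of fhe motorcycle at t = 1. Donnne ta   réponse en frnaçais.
Nous devons intégrer notre équation de la vitesse v(t) = 4·t - 4 1 fois. En intégrant la vitesse et en utilisant la condition initiale x(0) = -5, nous obtenons x(t) = 2·t^2 - 4·t - 5. En utilisant x(t) = 2·t^2 - 4·t - 5 et en substituant t = 1, nous trouvons x = -7.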